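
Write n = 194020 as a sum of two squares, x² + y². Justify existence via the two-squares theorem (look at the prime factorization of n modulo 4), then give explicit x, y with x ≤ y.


Step 1: Factor n = 194020 = 2^2 · 5 · 89 · 109.
Step 2: Check the mod-4 condition on each prime factor: 2 = 2 (special); 5 ≡ 1 (mod 4), exponent 1; 89 ≡ 1 (mod 4), exponent 1; 109 ≡ 1 (mod 4), exponent 1.
All primes ≡ 3 (mod 4) appear to even exponent (or don't appear), so by the two-squares theorem n IS expressible as a sum of two squares.
Step 3: Build a representation. Group n = k² · m with k = 2 and m = 5 · 89 · 109 = 48505 (a product of primes ≡ 1 (mod 4)); a representation of m scales to one of n via (k·x)² + (k·y)² = k²(x² + y²). Each prime p ≡ 1 (mod 4) is itself a sum of two squares; find a² by testing p − a² for a perfect square:
  5: 5 − 1² = 4 = 2² ⇒ 5 = 1² + 2².
  89: 89 − 1² = 88, 89 − 2² = 85, 89 − 3² = 80, 89 − 4² = 73, 89 − 5² = 64 = 8² ⇒ 89 = 5² + 8².
  109: 109 − 1² = 108, 109 − 2² = 105, 109 − 3² = 100 = 10² ⇒ 109 = 3² + 10².
  Combine using the Brahmagupta–Fibonacci identity (a² + b²)(c² + d²) = (ac − bd)² + (ad + bc)² = (ac + bd)² + (ad − bc)²:
  5 · 89 = 445: from (1² + 2²)(5² + 8²), take (1·5 − 2·8, 1·8 + 2·5) = (5 − 16, 8 + 10) = (-11, 18); dropping signs (only squares matter) gives (11, 18); check 11² + 18² = 121 + 324 = 445 ✓.
  445 · 109 = 48505: from (11² + 18²)(3² + 10²), take (11·3 − 18·10, 11·10 + 18·3) = (33 − 180, 110 + 54) = (-147, 164); dropping signs (only squares matter) gives (147, 164); check 147² + 164² = 21609 + 26896 = 48505 ✓.
  Scale by k = 2: (2·147, 2·164) = (294, 328).
Step 4: Order so x ≤ y and verify: 294² + 328² = 86436 + 107584 = 194020 = n. ✓

n = 194020 = 294² + 328² (one valid representation with x ≤ y).


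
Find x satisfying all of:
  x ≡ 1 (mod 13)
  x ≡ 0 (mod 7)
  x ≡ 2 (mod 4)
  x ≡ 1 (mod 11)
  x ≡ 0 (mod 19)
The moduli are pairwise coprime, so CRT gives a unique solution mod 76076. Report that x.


Product of moduli M = 13 · 7 · 4 · 11 · 19 = 76076.
Merge one congruence at a time:
  Start: x ≡ 1 (mod 13).
  Combine with x ≡ 0 (mod 7); new modulus lcm = 91.
    Write x = 1 + 13·t and substitute into x ≡ 0 (mod 7): 13·t ≡ 0 − 1 = -1 (mod 7).
    Reduce coefficients mod 7: 6·t ≡ 6 (mod 7).
    The inverse of 6 mod 7 is 6 (since 6·6 = 36 = 5·7 + 1), so t ≡ 6·6 = 36 ≡ 1 (mod 7).
    Then x = 1 + 13·1 = 14, valid modulo lcm(13, 7) = 91: x ≡ 14 (mod 91).
  Combine with x ≡ 2 (mod 4); new modulus lcm = 364.
    Write x = 14 + 91·t and substitute into x ≡ 2 (mod 4): 91·t ≡ 2 − 14 = -12 (mod 4).
    Reduce coefficients mod 4: 3·t ≡ 0 (mod 4).
    The inverse of 3 mod 4 is 3 (since 3·3 = 9 = 2·4 + 1), so t ≡ 3·0 = 0 ≡ 0 (mod 4).
    Then x = 14 + 91·0 = 14, valid modulo lcm(91, 4) = 364: x ≡ 14 (mod 364).
  Combine with x ≡ 1 (mod 11); new modulus lcm = 4004.
    Write x = 14 + 364·t and substitute into x ≡ 1 (mod 11): 364·t ≡ 1 − 14 = -13 (mod 11).
    Reduce coefficients mod 11: 1·t ≡ 9 (mod 11).
    So t ≡ 9 (mod 11).
    Then x = 14 + 364·9 = 3290, valid modulo lcm(364, 11) = 4004: x ≡ 3290 (mod 4004).
  Combine with x ≡ 0 (mod 19); new modulus lcm = 76076.
    Write x = 3290 + 4004·t and substitute into x ≡ 0 (mod 19): 4004·t ≡ 0 − 3290 = -3290 (mod 19).
    Reduce coefficients mod 19: 14·t ≡ 16 (mod 19).
    The inverse of 14 mod 19 is 15 (since 14·15 = 210 = 11·19 + 1), so t ≡ 15·16 = 240 ≡ 12 (mod 19).
    Then x = 3290 + 4004·12 = 51338, valid modulo lcm(4004, 19) = 76076: x ≡ 51338 (mod 76076).
Verify against each original: 51338 mod 13 = 1, 51338 mod 7 = 0, 51338 mod 4 = 2, 51338 mod 11 = 1, 51338 mod 19 = 0.

x ≡ 51338 (mod 76076).


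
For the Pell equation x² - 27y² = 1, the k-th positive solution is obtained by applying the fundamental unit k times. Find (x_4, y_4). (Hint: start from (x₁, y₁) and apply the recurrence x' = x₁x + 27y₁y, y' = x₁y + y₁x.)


Step 1: Find the fundamental solution (x₁, y₁) of x² - 27y² = 1.
  Expand √27 as a continued fraction. a₀ = ⌊√27⌋ = 5; iterate m_{k+1} = d_k·a_k − m_k, d_{k+1} = (27 − m_{k+1}²)/d_k, a_{k+1} = ⌊(a₀ + m_{k+1})/d_{k+1}⌋ (starting m₀ = 0, d₀ = 1), with convergents p_k = a_k·p_{k-1} + p_{k-2}, q_k = a_k·q_{k-1} + q_{k-2} (p₋₁ = 1, q₋₁ = 0):
  k = 0: a₀ = 5; p₀/q₀ = 5/1; p₀² − 27·q₀² = 25 − 27 = -2.
  k = 1: m = 5, d = 2, a = ⌊(5 + 5)/2⌋ = 5; p/q = (5·5 + 1)/(5·1 + 0) = 26/5; p² − 27·q² = 676 − 675 = 1.
  The first convergent with p² − 27·q² = 1 gives the fundamental solution (x₁, y₁) = (26, 5).
Step 2: Apply the recurrence (x_{n+1}, y_{n+1}) = (x₁x_n + 27y₁y_n, x₁y_n + y₁x_n) repeatedly.
  From (x_1, y_1) = (26, 5): x_2 = 26·26 + 27·5·5 = 1351; y_2 = 26·5 + 5·26 = 260.
  From (x_2, y_2) = (1351, 260): x_3 = 26·1351 + 27·5·260 = 70226; y_3 = 26·260 + 5·1351 = 13515.
  From (x_3, y_3) = (70226, 13515): x_4 = 26·70226 + 27·5·13515 = 3650401; y_4 = 26·13515 + 5·70226 = 702520.
Step 3: Verify x_4² - 27·y_4² = 13325427460801 - 13325427460800 = 1 (should be 1). ✓

(x_1, y_1) = (26, 5); (x_4, y_4) = (3650401, 702520).


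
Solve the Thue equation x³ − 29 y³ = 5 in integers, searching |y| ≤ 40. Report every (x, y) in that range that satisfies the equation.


The equation is x³ - 29y³ = 5. For fixed y, x³ = 29·y³ + 5, so a solution requires the RHS to be a perfect cube.
Strategy: iterate y from -40 to 40, compute RHS = 29·y³ + 5, and check whether it is a (positive or negative) perfect cube.
Check small values of y:
  y = 0: RHS = 5 is not a perfect cube.
  y = 1: RHS = 34 is not a perfect cube.
  y = -1: RHS = -24 is not a perfect cube.
  y = 2: RHS = 237 is not a perfect cube.
  y = -2: RHS = -227 is not a perfect cube.
  y = 3: RHS = 788 is not a perfect cube.
  y = -3: RHS = -778 is not a perfect cube.
Continuing the search up to |y| = 40 finds no solutions either.
No (x, y) in the scanned range satisfies the equation.

No integer solutions with |y| ≤ 40.


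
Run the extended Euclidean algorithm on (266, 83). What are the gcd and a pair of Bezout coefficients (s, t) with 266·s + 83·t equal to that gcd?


Euclidean algorithm on (266, 83) — divide until remainder is 0:
  266 = 3 · 83 + 17
  83 = 4 · 17 + 15
  17 = 1 · 15 + 2
  15 = 7 · 2 + 1
  2 = 2 · 1 + 0
gcd(266, 83) = 1.
Track Bezout coefficients alongside the remainders: start with r₀ = 266 = a·1 + b·0 (s = 1, t = 0) and r₁ = 83 = a·0 + b·1 (s = 0, t = 1); each new remainder r_{k+1} = r_{k-1} − q_k·r_k inherits s_{k+1} = s_{k-1} − q_k·s_k, t_{k+1} = t_{k-1} − q_k·t_k, so r_k = a·s_k + b·t_k at every step:
  q = 3: r = 17, s = 1 − 3·0 = 1, t = 0 − 3·1 = -3  (check: 266·1 + 83·(-3) = 17)
  q = 4: r = 15, s = 0 − 4·1 = -4, t = 1 − 4·(-3) = 13  (check: 266·(-4) + 83·13 = 15)
  q = 1: r = 2, s = 1 − 1·(-4) = 5, t = -3 − 1·13 = -16  (check: 266·5 + 83·(-16) = 2)
  q = 7: r = 1, s = -4 − 7·5 = -39, t = 13 − 7·(-16) = 125  (check: 266·(-39) + 83·125 = 1)
The row with r = 1 (the gcd) gives the Bezout coefficients s = -39, t = 125.
Result: 266 · (-39) + 83 · (125) = 1.

gcd(266, 83) = 1; s = -39, t = 125 (check: 266·(-39) + 83·125 = 1).


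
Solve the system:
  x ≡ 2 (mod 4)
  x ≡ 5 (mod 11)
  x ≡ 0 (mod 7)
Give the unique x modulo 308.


Moduli 4, 11, 7 are pairwise coprime; by CRT there is a unique solution modulo M = 4 · 11 · 7 = 308.
Solve pairwise, accumulating the modulus:
  Start with x ≡ 2 (mod 4).
  Combine with x ≡ 5 (mod 11): since gcd(4, 11) = 1, we get a unique residue mod 44.
    Write x = 2 + 4·t and substitute into x ≡ 5 (mod 11): 4·t ≡ 5 − 2 = 3 (mod 11).
    The inverse of 4 mod 11 is 3 (since 4·3 = 12 = 1·11 + 1), so t ≡ 3·3 = 9 ≡ 9 (mod 11).
    Then x = 2 + 4·9 = 38, valid modulo lcm(4, 11) = 44: x ≡ 38 (mod 44).
  Combine with x ≡ 0 (mod 7): since gcd(44, 7) = 1, we get a unique residue mod 308.
    Write x = 38 + 44·t and substitute into x ≡ 0 (mod 7): 44·t ≡ 0 − 38 = -38 (mod 7).
    Reduce coefficients mod 7: 2·t ≡ 4 (mod 7).
    The inverse of 2 mod 7 is 4 (since 2·4 = 8 = 1·7 + 1), so t ≡ 4·4 = 16 ≡ 2 (mod 7).
    Then x = 38 + 44·2 = 126, valid modulo lcm(44, 7) = 308: x ≡ 126 (mod 308).
Verify: 126 mod 4 = 2 ✓, 126 mod 11 = 5 ✓, 126 mod 7 = 0 ✓.

x ≡ 126 (mod 308).


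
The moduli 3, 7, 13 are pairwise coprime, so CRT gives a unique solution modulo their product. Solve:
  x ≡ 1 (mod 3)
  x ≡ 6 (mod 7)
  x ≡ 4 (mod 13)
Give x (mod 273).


Moduli 3, 7, 13 are pairwise coprime; by CRT there is a unique solution modulo M = 3 · 7 · 13 = 273.
Solve pairwise, accumulating the modulus:
  Start with x ≡ 1 (mod 3).
  Combine with x ≡ 6 (mod 7): since gcd(3, 7) = 1, we get a unique residue mod 21.
    Write x = 1 + 3·t and substitute into x ≡ 6 (mod 7): 3·t ≡ 6 − 1 = 5 (mod 7).
    The inverse of 3 mod 7 is 5 (since 3·5 = 15 = 2·7 + 1), so t ≡ 5·5 = 25 ≡ 4 (mod 7).
    Then x = 1 + 3·4 = 13, valid modulo lcm(3, 7) = 21: x ≡ 13 (mod 21).
  Combine with x ≡ 4 (mod 13): since gcd(21, 13) = 1, we get a unique residue mod 273.
    Write x = 13 + 21·t and substitute into x ≡ 4 (mod 13): 21·t ≡ 4 − 13 = -9 (mod 13).
    Reduce coefficients mod 13: 8·t ≡ 4 (mod 13).
    The inverse of 8 mod 13 is 5 (since 8·5 = 40 = 3·13 + 1), so t ≡ 5·4 = 20 ≡ 7 (mod 13).
    Then x = 13 + 21·7 = 160, valid modulo lcm(21, 13) = 273: x ≡ 160 (mod 273).
Verify: 160 mod 3 = 1 ✓, 160 mod 7 = 6 ✓, 160 mod 13 = 4 ✓.

x ≡ 160 (mod 273).


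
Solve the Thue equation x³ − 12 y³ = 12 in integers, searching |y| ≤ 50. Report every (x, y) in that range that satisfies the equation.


The equation is x³ - 12y³ = 12. For fixed y, x³ = 12·y³ + 12, so a solution requires the RHS to be a perfect cube.
Strategy: iterate y from -50 to 50, compute RHS = 12·y³ + 12, and check whether it is a (positive or negative) perfect cube.
Check small values of y:
  y = 0: RHS = 12 is not a perfect cube.
  y = 1: RHS = 24 is not a perfect cube.
  y = -1: RHS = 0 = (0)³ ⇒ x = 0 works.
  y = 2: RHS = 108 is not a perfect cube.
  y = -2: RHS = -84 is not a perfect cube.
  y = 3: RHS = 336 is not a perfect cube.
  y = -3: RHS = -312 is not a perfect cube.
Continuing the search up to |y| = 50 finds no further solutions beyond those listed.
Collected solutions: (0, -1).

Solutions (with |y| ≤ 50): (0, -1).


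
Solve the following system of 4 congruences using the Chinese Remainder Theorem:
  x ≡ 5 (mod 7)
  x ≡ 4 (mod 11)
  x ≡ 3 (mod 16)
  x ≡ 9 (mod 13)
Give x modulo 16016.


Product of moduli M = 7 · 11 · 16 · 13 = 16016.
Merge one congruence at a time:
  Start: x ≡ 5 (mod 7).
  Combine with x ≡ 4 (mod 11); new modulus lcm = 77.
    Write x = 5 + 7·t and substitute into x ≡ 4 (mod 11): 7·t ≡ 4 − 5 = -1 (mod 11).
    Reduce coefficients mod 11: 7·t ≡ 10 (mod 11).
    The inverse of 7 mod 11 is 8 (since 7·8 = 56 = 5·11 + 1), so t ≡ 8·10 = 80 ≡ 3 (mod 11).
    Then x = 5 + 7·3 = 26, valid modulo lcm(7, 11) = 77: x ≡ 26 (mod 77).
  Combine with x ≡ 3 (mod 16); new modulus lcm = 1232.
    Write x = 26 + 77·t and substitute into x ≡ 3 (mod 16): 77·t ≡ 3 − 26 = -23 (mod 16).
    Reduce coefficients mod 16: 13·t ≡ 9 (mod 16).
    The inverse of 13 mod 16 is 5 (since 13·5 = 65 = 4·16 + 1), so t ≡ 5·9 = 45 ≡ 13 (mod 16).
    Then x = 26 + 77·13 = 1027, valid modulo lcm(77, 16) = 1232: x ≡ 1027 (mod 1232).
  Combine with x ≡ 9 (mod 13); new modulus lcm = 16016.
    Write x = 1027 + 1232·t and substitute into x ≡ 9 (mod 13): 1232·t ≡ 9 − 1027 = -1018 (mod 13).
    Reduce coefficients mod 13: 10·t ≡ 9 (mod 13).
    The inverse of 10 mod 13 is 4 (since 10·4 = 40 = 3·13 + 1), so t ≡ 4·9 = 36 ≡ 10 (mod 13).
    Then x = 1027 + 1232·10 = 13347, valid modulo lcm(1232, 13) = 16016: x ≡ 13347 (mod 16016).
Verify against each original: 13347 mod 7 = 5, 13347 mod 11 = 4, 13347 mod 16 = 3, 13347 mod 13 = 9.

x ≡ 13347 (mod 16016).


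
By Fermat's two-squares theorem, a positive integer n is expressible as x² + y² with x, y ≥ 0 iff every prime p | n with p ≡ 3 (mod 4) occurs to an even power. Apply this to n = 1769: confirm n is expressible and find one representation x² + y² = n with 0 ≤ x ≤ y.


Step 1: Factor n = 1769 = 29 · 61.
Step 2: Check the mod-4 condition on each prime factor: 29 ≡ 1 (mod 4), exponent 1; 61 ≡ 1 (mod 4), exponent 1.
All primes ≡ 3 (mod 4) appear to even exponent (or don't appear), so by the two-squares theorem n IS expressible as a sum of two squares.
Step 3: Build a representation. Here n = 29 · 61 is a product of primes ≡ 1 (mod 4). Each prime p ≡ 1 (mod 4) is itself a sum of two squares; find a² by testing p − a² for a perfect square:
  29: 29 − 1² = 28, 29 − 2² = 25 = 5² ⇒ 29 = 2² + 5².
  61: 61 − 1² = 60, 61 − 2² = 57, 61 − 3² = 52, 61 − 4² = 45, 61 − 5² = 36 = 6² ⇒ 61 = 5² + 6².
  Combine using the Brahmagupta–Fibonacci identity (a² + b²)(c² + d²) = (ac − bd)² + (ad + bc)² = (ac + bd)² + (ad − bc)²:
  29 · 61 = 1769: from (2² + 5²)(5² + 6²), take (2·5 − 5·6, 2·6 + 5·5) = (10 − 30, 12 + 25) = (-20, 37); dropping signs (only squares matter) gives (20, 37); check 20² + 37² = 400 + 1369 = 1769 ✓.
Step 4: Order so x ≤ y and verify: 20² + 37² = 400 + 1369 = 1769 = n. ✓

n = 1769 = 20² + 37² (one valid representation with x ≤ y).


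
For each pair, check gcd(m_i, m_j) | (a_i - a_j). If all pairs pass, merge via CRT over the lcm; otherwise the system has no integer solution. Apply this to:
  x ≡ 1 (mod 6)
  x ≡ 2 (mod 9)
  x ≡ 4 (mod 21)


Moduli 6, 9, 21 are not pairwise coprime, so CRT works modulo lcm(m_i) when all pairwise compatibility conditions hold.
Pairwise compatibility: gcd(m_i, m_j) must divide a_i - a_j for every pair.
Merge one congruence at a time:
  Start: x ≡ 1 (mod 6).
  Combine with x ≡ 2 (mod 9): gcd(6, 9) = 3, and 2 - 1 = 1 is NOT divisible by 3.
    ⇒ system is inconsistent (no integer solution).

No solution (the system is inconsistent).


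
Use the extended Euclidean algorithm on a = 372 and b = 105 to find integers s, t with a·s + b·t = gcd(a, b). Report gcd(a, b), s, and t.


Euclidean algorithm on (372, 105) — divide until remainder is 0:
  372 = 3 · 105 + 57
  105 = 1 · 57 + 48
  57 = 1 · 48 + 9
  48 = 5 · 9 + 3
  9 = 3 · 3 + 0
gcd(372, 105) = 3.
Track Bezout coefficients alongside the remainders: start with r₀ = 372 = a·1 + b·0 (s = 1, t = 0) and r₁ = 105 = a·0 + b·1 (s = 0, t = 1); each new remainder r_{k+1} = r_{k-1} − q_k·r_k inherits s_{k+1} = s_{k-1} − q_k·s_k, t_{k+1} = t_{k-1} − q_k·t_k, so r_k = a·s_k + b·t_k at every step:
  q = 3: r = 57, s = 1 − 3·0 = 1, t = 0 − 3·1 = -3  (check: 372·1 + 105·(-3) = 57)
  q = 1: r = 48, s = 0 − 1·1 = -1, t = 1 − 1·(-3) = 4  (check: 372·(-1) + 105·4 = 48)
  q = 1: r = 9, s = 1 − 1·(-1) = 2, t = -3 − 1·4 = -7  (check: 372·2 + 105·(-7) = 9)
  q = 5: r = 3, s = -1 − 5·2 = -11, t = 4 − 5·(-7) = 39  (check: 372·(-11) + 105·39 = 3)
The row with r = 3 (the gcd) gives the Bezout coefficients s = -11, t = 39.
Result: 372 · (-11) + 105 · (39) = 3.

gcd(372, 105) = 3; s = -11, t = 39 (check: 372·(-11) + 105·39 = 3).


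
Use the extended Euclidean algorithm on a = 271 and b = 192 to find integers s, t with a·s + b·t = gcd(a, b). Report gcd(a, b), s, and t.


Euclidean algorithm on (271, 192) — divide until remainder is 0:
  271 = 1 · 192 + 79
  192 = 2 · 79 + 34
  79 = 2 · 34 + 11
  34 = 3 · 11 + 1
  11 = 11 · 1 + 0
gcd(271, 192) = 1.
Track Bezout coefficients alongside the remainders: start with r₀ = 271 = a·1 + b·0 (s = 1, t = 0) and r₁ = 192 = a·0 + b·1 (s = 0, t = 1); each new remainder r_{k+1} = r_{k-1} − q_k·r_k inherits s_{k+1} = s_{k-1} − q_k·s_k, t_{k+1} = t_{k-1} − q_k·t_k, so r_k = a·s_k + b·t_k at every step:
  q = 1: r = 79, s = 1 − 1·0 = 1, t = 0 − 1·1 = -1  (check: 271·1 + 192·(-1) = 79)
  q = 2: r = 34, s = 0 − 2·1 = -2, t = 1 − 2·(-1) = 3  (check: 271·(-2) + 192·3 = 34)
  q = 2: r = 11, s = 1 − 2·(-2) = 5, t = -1 − 2·3 = -7  (check: 271·5 + 192·(-7) = 11)
  q = 3: r = 1, s = -2 − 3·5 = -17, t = 3 − 3·(-7) = 24  (check: 271·(-17) + 192·24 = 1)
The row with r = 1 (the gcd) gives the Bezout coefficients s = -17, t = 24.
Result: 271 · (-17) + 192 · (24) = 1.

gcd(271, 192) = 1; s = -17, t = 24 (check: 271·(-17) + 192·24 = 1).


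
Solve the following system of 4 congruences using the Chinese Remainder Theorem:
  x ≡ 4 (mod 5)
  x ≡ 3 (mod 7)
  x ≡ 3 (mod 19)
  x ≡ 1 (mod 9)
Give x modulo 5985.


Product of moduli M = 5 · 7 · 19 · 9 = 5985.
Merge one congruence at a time:
  Start: x ≡ 4 (mod 5).
  Combine with x ≡ 3 (mod 7); new modulus lcm = 35.
    Write x = 4 + 5·t and substitute into x ≡ 3 (mod 7): 5·t ≡ 3 − 4 = -1 (mod 7).
    Reduce coefficients mod 7: 5·t ≡ 6 (mod 7).
    The inverse of 5 mod 7 is 3 (since 5·3 = 15 = 2·7 + 1), so t ≡ 3·6 = 18 ≡ 4 (mod 7).
    Then x = 4 + 5·4 = 24, valid modulo lcm(5, 7) = 35: x ≡ 24 (mod 35).
  Combine with x ≡ 3 (mod 19); new modulus lcm = 665.
    Write x = 24 + 35·t and substitute into x ≡ 3 (mod 19): 35·t ≡ 3 − 24 = -21 (mod 19).
    Reduce coefficients mod 19: 16·t ≡ 17 (mod 19).
    The inverse of 16 mod 19 is 6 (since 16·6 = 96 = 5·19 + 1), so t ≡ 6·17 = 102 ≡ 7 (mod 19).
    Then x = 24 + 35·7 = 269, valid modulo lcm(35, 19) = 665: x ≡ 269 (mod 665).
  Combine with x ≡ 1 (mod 9); new modulus lcm = 5985.
    Write x = 269 + 665·t and substitute into x ≡ 1 (mod 9): 665·t ≡ 1 − 269 = -268 (mod 9).
    Reduce coefficients mod 9: 8·t ≡ 2 (mod 9).
    The inverse of 8 mod 9 is 8 (since 8·8 = 64 = 7·9 + 1), so t ≡ 8·2 = 16 ≡ 7 (mod 9).
    Then x = 269 + 665·7 = 4924, valid modulo lcm(665, 9) = 5985: x ≡ 4924 (mod 5985).
Verify against each original: 4924 mod 5 = 4, 4924 mod 7 = 3, 4924 mod 19 = 3, 4924 mod 9 = 1.

x ≡ 4924 (mod 5985).


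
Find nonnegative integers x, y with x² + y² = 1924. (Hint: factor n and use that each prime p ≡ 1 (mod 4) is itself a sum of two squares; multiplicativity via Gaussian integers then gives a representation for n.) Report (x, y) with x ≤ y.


Step 1: Factor n = 1924 = 2^2 · 13 · 37.
Step 2: Check the mod-4 condition on each prime factor: 2 = 2 (special); 13 ≡ 1 (mod 4), exponent 1; 37 ≡ 1 (mod 4), exponent 1.
All primes ≡ 3 (mod 4) appear to even exponent (or don't appear), so by the two-squares theorem n IS expressible as a sum of two squares.
Step 3: Build a representation. Group n = k² · m with k = 2 and m = 13 · 37 = 481 (a product of primes ≡ 1 (mod 4)); a representation of m scales to one of n via (k·x)² + (k·y)² = k²(x² + y²). Each prime p ≡ 1 (mod 4) is itself a sum of two squares; find a² by testing p − a² for a perfect square:
  13: 13 − 1² = 12, 13 − 2² = 9 = 3² ⇒ 13 = 2² + 3².
  37: 37 − 1² = 36 = 6² ⇒ 37 = 1² + 6².
  Combine using the Brahmagupta–Fibonacci identity (a² + b²)(c² + d²) = (ac − bd)² + (ad + bc)² = (ac + bd)² + (ad − bc)²:
  13 · 37 = 481: from (2² + 3²)(1² + 6²), take (2·1 − 3·6, 2·6 + 3·1) = (2 − 18, 12 + 3) = (-16, 15); dropping signs (only squares matter) gives (16, 15); check 16² + 15² = 256 + 225 = 481 ✓.
  Scale by k = 2: (2·16, 2·15) = (32, 30).
Step 4: Order so x ≤ y and verify: 30² + 32² = 900 + 1024 = 1924 = n. ✓

n = 1924 = 30² + 32² (one valid representation with x ≤ y).


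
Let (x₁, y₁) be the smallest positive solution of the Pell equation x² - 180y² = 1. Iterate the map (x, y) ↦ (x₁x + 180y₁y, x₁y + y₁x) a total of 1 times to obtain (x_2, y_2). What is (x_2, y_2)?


Step 1: Find the fundamental solution (x₁, y₁) of x² - 180y² = 1.
  Expand √180 as a continued fraction. a₀ = ⌊√180⌋ = 13; iterate m_{k+1} = d_k·a_k − m_k, d_{k+1} = (180 − m_{k+1}²)/d_k, a_{k+1} = ⌊(a₀ + m_{k+1})/d_{k+1}⌋ (starting m₀ = 0, d₀ = 1), with convergents p_k = a_k·p_{k-1} + p_{k-2}, q_k = a_k·q_{k-1} + q_{k-2} (p₋₁ = 1, q₋₁ = 0):
  k = 0: a₀ = 13; p₀/q₀ = 13/1; p₀² − 180·q₀² = 169 − 180 = -11.
  k = 1: m = 13, d = 11, a = ⌊(13 + 13)/11⌋ = 2; p/q = (2·13 + 1)/(2·1 + 0) = 27/2; p² − 180·q² = 729 − 720 = 9.
  k = 2: m = 9, d = 9, a = ⌊(13 + 9)/9⌋ = 2; p/q = (2·27 + 13)/(2·2 + 1) = 67/5; p² − 180·q² = 4489 − 4500 = -11.
  k = 3: m = 9, d = 11, a = ⌊(13 + 9)/11⌋ = 2; p/q = (2·67 + 27)/(2·5 + 2) = 161/12; p² − 180·q² = 25921 − 25920 = 1.
  The first convergent with p² − 180·q² = 1 gives the fundamental solution (x₁, y₁) = (161, 12).
Step 2: Apply the recurrence (x_{n+1}, y_{n+1}) = (x₁x_n + 180y₁y_n, x₁y_n + y₁x_n) repeatedly.
  From (x_1, y_1) = (161, 12): x_2 = 161·161 + 180·12·12 = 51841; y_2 = 161·12 + 12·161 = 3864.
Step 3: Verify x_2² - 180·y_2² = 2687489281 - 2687489280 = 1 (should be 1). ✓

(x_1, y_1) = (161, 12); (x_2, y_2) = (51841, 3864).


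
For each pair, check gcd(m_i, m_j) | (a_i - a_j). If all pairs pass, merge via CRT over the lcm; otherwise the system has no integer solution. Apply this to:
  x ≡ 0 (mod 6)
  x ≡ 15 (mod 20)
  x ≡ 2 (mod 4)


Moduli 6, 20, 4 are not pairwise coprime, so CRT works modulo lcm(m_i) when all pairwise compatibility conditions hold.
Pairwise compatibility: gcd(m_i, m_j) must divide a_i - a_j for every pair.
Merge one congruence at a time:
  Start: x ≡ 0 (mod 6).
  Combine with x ≡ 15 (mod 20): gcd(6, 20) = 2, and 15 - 0 = 15 is NOT divisible by 2.
    ⇒ system is inconsistent (no integer solution).

No solution (the system is inconsistent).


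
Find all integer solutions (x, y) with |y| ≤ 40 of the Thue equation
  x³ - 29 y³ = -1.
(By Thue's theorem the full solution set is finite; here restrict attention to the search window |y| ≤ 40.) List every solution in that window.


The equation is x³ - 29y³ = -1. For fixed y, x³ = 29·y³ − 1, so a solution requires the RHS to be a perfect cube.
Strategy: iterate y from -40 to 40, compute RHS = 29·y³ − 1, and check whether it is a (positive or negative) perfect cube.
Check small values of y:
  y = 0: RHS = -1 = (-1)³ ⇒ x = -1 works.
  y = 1: RHS = 28 is not a perfect cube.
  y = -1: RHS = -30 is not a perfect cube.
  y = 2: RHS = 231 is not a perfect cube.
  y = -2: RHS = -233 is not a perfect cube.
  y = 3: RHS = 782 is not a perfect cube.
  y = -3: RHS = -784 is not a perfect cube.
Continuing the search up to |y| = 40 finds no further solutions beyond those listed.
Collected solutions: (-1, 0).

Solutions (with |y| ≤ 40): (-1, 0).


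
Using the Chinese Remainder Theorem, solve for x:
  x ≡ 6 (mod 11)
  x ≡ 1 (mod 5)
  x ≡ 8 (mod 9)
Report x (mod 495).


Moduli 11, 5, 9 are pairwise coprime; by CRT there is a unique solution modulo M = 11 · 5 · 9 = 495.
Solve pairwise, accumulating the modulus:
  Start with x ≡ 6 (mod 11).
  Combine with x ≡ 1 (mod 5): since gcd(11, 5) = 1, we get a unique residue mod 55.
    Write x = 6 + 11·t and substitute into x ≡ 1 (mod 5): 11·t ≡ 1 − 6 = -5 (mod 5).
    Reduce coefficients mod 5: 1·t ≡ 0 (mod 5).
    So t ≡ 0 (mod 5).
    Then x = 6 + 11·0 = 6, valid modulo lcm(11, 5) = 55: x ≡ 6 (mod 55).
  Combine with x ≡ 8 (mod 9): since gcd(55, 9) = 1, we get a unique residue mod 495.
    Write x = 6 + 55·t and substitute into x ≡ 8 (mod 9): 55·t ≡ 8 − 6 = 2 (mod 9).
    Reduce coefficients mod 9: 1·t ≡ 2 (mod 9).
    So t ≡ 2 (mod 9).
    Then x = 6 + 55·2 = 116, valid modulo lcm(55, 9) = 495: x ≡ 116 (mod 495).
Verify: 116 mod 11 = 6 ✓, 116 mod 5 = 1 ✓, 116 mod 9 = 8 ✓.

x ≡ 116 (mod 495).


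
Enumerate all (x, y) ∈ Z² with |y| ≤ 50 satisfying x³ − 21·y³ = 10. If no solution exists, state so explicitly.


The equation is x³ - 21y³ = 10. For fixed y, x³ = 21·y³ + 10, so a solution requires the RHS to be a perfect cube.
Strategy: iterate y from -50 to 50, compute RHS = 21·y³ + 10, and check whether it is a (positive or negative) perfect cube.
Check small values of y:
  y = 0: RHS = 10 is not a perfect cube.
  y = 1: RHS = 31 is not a perfect cube.
  y = -1: RHS = -11 is not a perfect cube.
  y = 2: RHS = 178 is not a perfect cube.
  y = -2: RHS = -158 is not a perfect cube.
  y = 3: RHS = 577 is not a perfect cube.
  y = -3: RHS = -557 is not a perfect cube.
Continuing the search up to |y| = 50 finds no solutions either.
No (x, y) in the scanned range satisfies the equation.

No integer solutions with |y| ≤ 50.


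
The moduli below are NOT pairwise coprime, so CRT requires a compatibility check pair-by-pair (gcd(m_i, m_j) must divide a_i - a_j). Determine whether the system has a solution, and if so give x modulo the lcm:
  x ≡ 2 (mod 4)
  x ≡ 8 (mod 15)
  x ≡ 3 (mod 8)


Moduli 4, 15, 8 are not pairwise coprime, so CRT works modulo lcm(m_i) when all pairwise compatibility conditions hold.
Pairwise compatibility: gcd(m_i, m_j) must divide a_i - a_j for every pair.
Merge one congruence at a time:
  Start: x ≡ 2 (mod 4).
  Combine with x ≡ 8 (mod 15): gcd(4, 15) = 1; 8 - 2 = 6, which IS divisible by 1, so compatible.
    Write x = 2 + 4·t and substitute into x ≡ 8 (mod 15): 4·t ≡ 8 − 2 = 6 (mod 15).
    The inverse of 4 mod 15 is 4 (since 4·4 = 16 = 1·15 + 1), so t ≡ 4·6 = 24 ≡ 9 (mod 15).
    Then x = 2 + 4·9 = 38, valid modulo lcm(4, 15) = 60: x ≡ 38 (mod 60).
  Combine with x ≡ 3 (mod 8): gcd(60, 8) = 4, and 3 - 38 = -35 is NOT divisible by 4.
    ⇒ system is inconsistent (no integer solution).

No solution (the system is inconsistent).


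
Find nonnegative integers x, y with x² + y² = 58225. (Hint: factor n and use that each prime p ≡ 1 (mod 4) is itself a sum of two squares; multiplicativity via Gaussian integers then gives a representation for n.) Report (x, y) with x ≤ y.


Step 1: Factor n = 58225 = 5^2 · 17 · 137.
Step 2: Check the mod-4 condition on each prime factor: 5 ≡ 1 (mod 4), exponent 2; 17 ≡ 1 (mod 4), exponent 1; 137 ≡ 1 (mod 4), exponent 1.
All primes ≡ 3 (mod 4) appear to even exponent (or don't appear), so by the two-squares theorem n IS expressible as a sum of two squares.
Step 3: Build a representation. Group n = k² · m with k = 5 and m = 17 · 137 = 2329 (a product of primes ≡ 1 (mod 4)); a representation of m scales to one of n via (k·x)² + (k·y)² = k²(x² + y²). Each prime p ≡ 1 (mod 4) is itself a sum of two squares; find a² by testing p − a² for a perfect square:
  17: 17 − 1² = 16 = 4² ⇒ 17 = 1² + 4².
  137: 137 − 1² = 136, 137 − 2² = 133, 137 − 3² = 128, 137 − 4² = 121 = 11² ⇒ 137 = 4² + 11².
  Combine using the Brahmagupta–Fibonacci identity (a² + b²)(c² + d²) = (ac − bd)² + (ad + bc)² = (ac + bd)² + (ad − bc)²:
  17 · 137 = 2329: from (1² + 4²)(4² + 11²), take (1·4 − 4·11, 1·11 + 4·4) = (4 − 44, 11 + 16) = (-40, 27); dropping signs (only squares matter) gives (40, 27); check 40² + 27² = 1600 + 729 = 2329 ✓.
  Scale by k = 5: (5·40, 5·27) = (200, 135).
Step 4: Order so x ≤ y and verify: 135² + 200² = 18225 + 40000 = 58225 = n. ✓

n = 58225 = 135² + 200² (one valid representation with x ≤ y).


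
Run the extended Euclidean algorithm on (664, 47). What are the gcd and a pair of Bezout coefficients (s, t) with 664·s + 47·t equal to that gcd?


Euclidean algorithm on (664, 47) — divide until remainder is 0:
  664 = 14 · 47 + 6
  47 = 7 · 6 + 5
  6 = 1 · 5 + 1
  5 = 5 · 1 + 0
gcd(664, 47) = 1.
Track Bezout coefficients alongside the remainders: start with r₀ = 664 = a·1 + b·0 (s = 1, t = 0) and r₁ = 47 = a·0 + b·1 (s = 0, t = 1); each new remainder r_{k+1} = r_{k-1} − q_k·r_k inherits s_{k+1} = s_{k-1} − q_k·s_k, t_{k+1} = t_{k-1} − q_k·t_k, so r_k = a·s_k + b·t_k at every step:
  q = 14: r = 6, s = 1 − 14·0 = 1, t = 0 − 14·1 = -14  (check: 664·1 + 47·(-14) = 6)
  q = 7: r = 5, s = 0 − 7·1 = -7, t = 1 − 7·(-14) = 99  (check: 664·(-7) + 47·99 = 5)
  q = 1: r = 1, s = 1 − 1·(-7) = 8, t = -14 − 1·99 = -113  (check: 664·8 + 47·(-113) = 1)
The row with r = 1 (the gcd) gives the Bezout coefficients s = 8, t = -113.
Result: 664 · (8) + 47 · (-113) = 1.

gcd(664, 47) = 1; s = 8, t = -113 (check: 664·8 + 47·(-113) = 1).


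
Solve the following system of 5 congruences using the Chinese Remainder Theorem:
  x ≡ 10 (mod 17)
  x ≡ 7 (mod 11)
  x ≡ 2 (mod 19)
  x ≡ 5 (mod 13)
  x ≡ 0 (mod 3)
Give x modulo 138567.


Product of moduli M = 17 · 11 · 19 · 13 · 3 = 138567.
Merge one congruence at a time:
  Start: x ≡ 10 (mod 17).
  Combine with x ≡ 7 (mod 11); new modulus lcm = 187.
    Write x = 10 + 17·t and substitute into x ≡ 7 (mod 11): 17·t ≡ 7 − 10 = -3 (mod 11).
    Reduce coefficients mod 11: 6·t ≡ 8 (mod 11).
    The inverse of 6 mod 11 is 2 (since 6·2 = 12 = 1·11 + 1), so t ≡ 2·8 = 16 ≡ 5 (mod 11).
    Then x = 10 + 17·5 = 95, valid modulo lcm(17, 11) = 187: x ≡ 95 (mod 187).
  Combine with x ≡ 2 (mod 19); new modulus lcm = 3553.
    Write x = 95 + 187·t and substitute into x ≡ 2 (mod 19): 187·t ≡ 2 − 95 = -93 (mod 19).
    Reduce coefficients mod 19: 16·t ≡ 2 (mod 19).
    The inverse of 16 mod 19 is 6 (since 16·6 = 96 = 5·19 + 1), so t ≡ 6·2 = 12 ≡ 12 (mod 19).
    Then x = 95 + 187·12 = 2339, valid modulo lcm(187, 19) = 3553: x ≡ 2339 (mod 3553).
  Combine with x ≡ 5 (mod 13); new modulus lcm = 46189.
    Write x = 2339 + 3553·t and substitute into x ≡ 5 (mod 13): 3553·t ≡ 5 − 2339 = -2334 (mod 13).
    Reduce coefficients mod 13: 4·t ≡ 6 (mod 13).
    The inverse of 4 mod 13 is 10 (since 4·10 = 40 = 3·13 + 1), so t ≡ 10·6 = 60 ≡ 8 (mod 13).
    Then x = 2339 + 3553·8 = 30763, valid modulo lcm(3553, 13) = 46189: x ≡ 30763 (mod 46189).
  Combine with x ≡ 0 (mod 3); new modulus lcm = 138567.
    Write x = 30763 + 46189·t and substitute into x ≡ 0 (mod 3): 46189·t ≡ 0 − 30763 = -30763 (mod 3).
    Reduce coefficients mod 3: 1·t ≡ 2 (mod 3).
    So t ≡ 2 (mod 3).
    Then x = 30763 + 46189·2 = 123141, valid modulo lcm(46189, 3) = 138567: x ≡ 123141 (mod 138567).
Verify against each original: 123141 mod 17 = 10, 123141 mod 11 = 7, 123141 mod 19 = 2, 123141 mod 13 = 5, 123141 mod 3 = 0.

x ≡ 123141 (mod 138567).


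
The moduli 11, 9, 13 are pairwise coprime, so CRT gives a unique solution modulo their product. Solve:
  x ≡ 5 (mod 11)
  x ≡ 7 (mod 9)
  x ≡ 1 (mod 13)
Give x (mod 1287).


Moduli 11, 9, 13 are pairwise coprime; by CRT there is a unique solution modulo M = 11 · 9 · 13 = 1287.
Solve pairwise, accumulating the modulus:
  Start with x ≡ 5 (mod 11).
  Combine with x ≡ 7 (mod 9): since gcd(11, 9) = 1, we get a unique residue mod 99.
    Write x = 5 + 11·t and substitute into x ≡ 7 (mod 9): 11·t ≡ 7 − 5 = 2 (mod 9).
    Reduce coefficients mod 9: 2·t ≡ 2 (mod 9).
    The inverse of 2 mod 9 is 5 (since 2·5 = 10 = 1·9 + 1), so t ≡ 5·2 = 10 ≡ 1 (mod 9).
    Then x = 5 + 11·1 = 16, valid modulo lcm(11, 9) = 99: x ≡ 16 (mod 99).
  Combine with x ≡ 1 (mod 13): since gcd(99, 13) = 1, we get a unique residue mod 1287.
    Write x = 16 + 99·t and substitute into x ≡ 1 (mod 13): 99·t ≡ 1 − 16 = -15 (mod 13).
    Reduce coefficients mod 13: 8·t ≡ 11 (mod 13).
    The inverse of 8 mod 13 is 5 (since 8·5 = 40 = 3·13 + 1), so t ≡ 5·11 = 55 ≡ 3 (mod 13).
    Then x = 16 + 99·3 = 313, valid modulo lcm(99, 13) = 1287: x ≡ 313 (mod 1287).
Verify: 313 mod 11 = 5 ✓, 313 mod 9 = 7 ✓, 313 mod 13 = 1 ✓.

x ≡ 313 (mod 1287).


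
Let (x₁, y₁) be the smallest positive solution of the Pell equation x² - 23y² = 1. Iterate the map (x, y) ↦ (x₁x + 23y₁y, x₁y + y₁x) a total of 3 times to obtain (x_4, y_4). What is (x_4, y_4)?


Step 1: Find the fundamental solution (x₁, y₁) of x² - 23y² = 1.
  Expand √23 as a continued fraction. a₀ = ⌊√23⌋ = 4; iterate m_{k+1} = d_k·a_k − m_k, d_{k+1} = (23 − m_{k+1}²)/d_k, a_{k+1} = ⌊(a₀ + m_{k+1})/d_{k+1}⌋ (starting m₀ = 0, d₀ = 1), with convergents p_k = a_k·p_{k-1} + p_{k-2}, q_k = a_k·q_{k-1} + q_{k-2} (p₋₁ = 1, q₋₁ = 0):
  k = 0: a₀ = 4; p₀/q₀ = 4/1; p₀² − 23·q₀² = 16 − 23 = -7.
  k = 1: m = 4, d = 7, a = ⌊(4 + 4)/7⌋ = 1; p/q = (1·4 + 1)/(1·1 + 0) = 5/1; p² − 23·q² = 25 − 23 = 2.
  k = 2: m = 3, d = 2, a = ⌊(4 + 3)/2⌋ = 3; p/q = (3·5 + 4)/(3·1 + 1) = 19/4; p² − 23·q² = 361 − 368 = -7.
  k = 3: m = 3, d = 7, a = ⌊(4 + 3)/7⌋ = 1; p/q = (1·19 + 5)/(1·4 + 1) = 24/5; p² − 23·q² = 576 − 575 = 1.
  The first convergent with p² − 23·q² = 1 gives the fundamental solution (x₁, y₁) = (24, 5).
Step 2: Apply the recurrence (x_{n+1}, y_{n+1}) = (x₁x_n + 23y₁y_n, x₁y_n + y₁x_n) repeatedly.
  From (x_1, y_1) = (24, 5): x_2 = 24·24 + 23·5·5 = 1151; y_2 = 24·5 + 5·24 = 240.
  From (x_2, y_2) = (1151, 240): x_3 = 24·1151 + 23·5·240 = 55224; y_3 = 24·240 + 5·1151 = 11515.
  From (x_3, y_3) = (55224, 11515): x_4 = 24·55224 + 23·5·11515 = 2649601; y_4 = 24·11515 + 5·55224 = 552480.
Step 3: Verify x_4² - 23·y_4² = 7020385459201 - 7020385459200 = 1 (should be 1). ✓

(x_1, y_1) = (24, 5); (x_4, y_4) = (2649601, 552480).


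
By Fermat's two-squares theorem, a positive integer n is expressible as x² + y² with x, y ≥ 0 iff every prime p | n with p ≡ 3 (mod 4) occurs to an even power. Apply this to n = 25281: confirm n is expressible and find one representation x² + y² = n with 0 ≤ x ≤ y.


Step 1: Factor n = 25281 = 3^2 · 53^2.
Step 2: Check the mod-4 condition on each prime factor: 3 ≡ 3 (mod 4), exponent 2 (must be even); 53 ≡ 1 (mod 4), exponent 2.
All primes ≡ 3 (mod 4) appear to even exponent (or don't appear), so by the two-squares theorem n IS expressible as a sum of two squares.
Step 3: Build a representation. Group n = k² · m with k = 3 and m = 53 · 53 = 2809 (a product of primes ≡ 1 (mod 4)); a representation of m scales to one of n via (k·x)² + (k·y)² = k²(x² + y²). Each prime p ≡ 1 (mod 4) is itself a sum of two squares; find a² by testing p − a² for a perfect square:
  53: 53 − 1² = 52, 53 − 2² = 49 = 7² ⇒ 53 = 2² + 7².
  Combine using the Brahmagupta–Fibonacci identity (a² + b²)(c² + d²) = (ac − bd)² + (ad + bc)² = (ac + bd)² + (ad − bc)²:
  53 · 53 = 2809: from (2² + 7²)(2² + 7²), take (2·2 − 7·7, 2·7 + 7·2) = (4 − 49, 14 + 14) = (-45, 28); dropping signs (only squares matter) gives (45, 28); check 45² + 28² = 2025 + 784 = 2809 ✓.
  Scale by k = 3: (3·45, 3·28) = (135, 84).
Step 4: Order so x ≤ y and verify: 84² + 135² = 7056 + 18225 = 25281 = n. ✓

n = 25281 = 84² + 135² (one valid representation with x ≤ y).


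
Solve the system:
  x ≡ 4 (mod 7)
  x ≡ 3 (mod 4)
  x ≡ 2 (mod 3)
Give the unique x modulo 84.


Moduli 7, 4, 3 are pairwise coprime; by CRT there is a unique solution modulo M = 7 · 4 · 3 = 84.
Solve pairwise, accumulating the modulus:
  Start with x ≡ 4 (mod 7).
  Combine with x ≡ 3 (mod 4): since gcd(7, 4) = 1, we get a unique residue mod 28.
    Write x = 4 + 7·t and substitute into x ≡ 3 (mod 4): 7·t ≡ 3 − 4 = -1 (mod 4).
    Reduce coefficients mod 4: 3·t ≡ 3 (mod 4).
    The inverse of 3 mod 4 is 3 (since 3·3 = 9 = 2·4 + 1), so t ≡ 3·3 = 9 ≡ 1 (mod 4).
    Then x = 4 + 7·1 = 11, valid modulo lcm(7, 4) = 28: x ≡ 11 (mod 28).
  Combine with x ≡ 2 (mod 3): since gcd(28, 3) = 1, we get a unique residue mod 84.
    Write x = 11 + 28·t and substitute into x ≡ 2 (mod 3): 28·t ≡ 2 − 11 = -9 (mod 3).
    Reduce coefficients mod 3: 1·t ≡ 0 (mod 3).
    So t ≡ 0 (mod 3).
    Then x = 11 + 28·0 = 11, valid modulo lcm(28, 3) = 84: x ≡ 11 (mod 84).
Verify: 11 mod 7 = 4 ✓, 11 mod 4 = 3 ✓, 11 mod 3 = 2 ✓.

x ≡ 11 (mod 84).


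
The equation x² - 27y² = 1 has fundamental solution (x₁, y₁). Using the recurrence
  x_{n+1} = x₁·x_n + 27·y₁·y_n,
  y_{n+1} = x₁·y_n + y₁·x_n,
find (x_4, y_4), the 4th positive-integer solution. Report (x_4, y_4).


Step 1: Find the fundamental solution (x₁, y₁) of x² - 27y² = 1.
  Expand √27 as a continued fraction. a₀ = ⌊√27⌋ = 5; iterate m_{k+1} = d_k·a_k − m_k, d_{k+1} = (27 − m_{k+1}²)/d_k, a_{k+1} = ⌊(a₀ + m_{k+1})/d_{k+1}⌋ (starting m₀ = 0, d₀ = 1), with convergents p_k = a_k·p_{k-1} + p_{k-2}, q_k = a_k·q_{k-1} + q_{k-2} (p₋₁ = 1, q₋₁ = 0):
  k = 0: a₀ = 5; p₀/q₀ = 5/1; p₀² − 27·q₀² = 25 − 27 = -2.
  k = 1: m = 5, d = 2, a = ⌊(5 + 5)/2⌋ = 5; p/q = (5·5 + 1)/(5·1 + 0) = 26/5; p² − 27·q² = 676 − 675 = 1.
  The first convergent with p² − 27·q² = 1 gives the fundamental solution (x₁, y₁) = (26, 5).
Step 2: Apply the recurrence (x_{n+1}, y_{n+1}) = (x₁x_n + 27y₁y_n, x₁y_n + y₁x_n) repeatedly.
  From (x_1, y_1) = (26, 5): x_2 = 26·26 + 27·5·5 = 1351; y_2 = 26·5 + 5·26 = 260.
  From (x_2, y_2) = (1351, 260): x_3 = 26·1351 + 27·5·260 = 70226; y_3 = 26·260 + 5·1351 = 13515.
  From (x_3, y_3) = (70226, 13515): x_4 = 26·70226 + 27·5·13515 = 3650401; y_4 = 26·13515 + 5·70226 = 702520.
Step 3: Verify x_4² - 27·y_4² = 13325427460801 - 13325427460800 = 1 (should be 1). ✓

(x_1, y_1) = (26, 5); (x_4, y_4) = (3650401, 702520).


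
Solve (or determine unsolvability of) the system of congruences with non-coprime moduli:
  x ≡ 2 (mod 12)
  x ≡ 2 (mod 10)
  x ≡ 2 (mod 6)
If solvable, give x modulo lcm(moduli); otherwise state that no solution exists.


Moduli 12, 10, 6 are not pairwise coprime, so CRT works modulo lcm(m_i) when all pairwise compatibility conditions hold.
Pairwise compatibility: gcd(m_i, m_j) must divide a_i - a_j for every pair.
Merge one congruence at a time:
  Start: x ≡ 2 (mod 12).
  Combine with x ≡ 2 (mod 10): gcd(12, 10) = 2; 2 - 2 = 0, which IS divisible by 2, so compatible.
    Write x = 2 + 12·t and substitute into x ≡ 2 (mod 10): 12·t ≡ 2 − 2 = 0 (mod 10).
    Divide the congruence (and modulus) by g = 2: 6·t ≡ 0 (mod 5).
    Reduce coefficients mod 5: 1·t ≡ 0 (mod 5).
    So t ≡ 0 (mod 5).
    Then x = 2 + 12·0 = 2, valid modulo lcm(12, 10) = 60: x ≡ 2 (mod 60).
  Combine with x ≡ 2 (mod 6): gcd(60, 6) = 6; 2 - 2 = 0, which IS divisible by 6, so compatible.
    Write x = 2 + 60·t and substitute into x ≡ 2 (mod 6): 60·t ≡ 2 − 2 = 0 (mod 6).
    Divide the congruence (and modulus) by g = 6: 10·t ≡ 0 (mod 1).
    Modulo 1 every t works; take t = 0.
    Then x = 2 + 60·0 = 2, valid modulo lcm(60, 6) = 60: x ≡ 2 (mod 60).
Verify: 2 mod 12 = 2, 2 mod 10 = 2, 2 mod 6 = 2.

x ≡ 2 (mod 60).


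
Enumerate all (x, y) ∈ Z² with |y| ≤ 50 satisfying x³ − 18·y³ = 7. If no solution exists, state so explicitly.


The equation is x³ - 18y³ = 7. For fixed y, x³ = 18·y³ + 7, so a solution requires the RHS to be a perfect cube.
Strategy: iterate y from -50 to 50, compute RHS = 18·y³ + 7, and check whether it is a (positive or negative) perfect cube.
Check small values of y:
  y = 0: RHS = 7 is not a perfect cube.
  y = 1: RHS = 25 is not a perfect cube.
  y = -1: RHS = -11 is not a perfect cube.
  y = 2: RHS = 151 is not a perfect cube.
  y = -2: RHS = -137 is not a perfect cube.
  y = 3: RHS = 493 is not a perfect cube.
  y = -3: RHS = -479 is not a perfect cube.
Continuing the search up to |y| = 50 finds no solutions either.
No (x, y) in the scanned range satisfies the equation.

No integer solutions with |y| ≤ 50.


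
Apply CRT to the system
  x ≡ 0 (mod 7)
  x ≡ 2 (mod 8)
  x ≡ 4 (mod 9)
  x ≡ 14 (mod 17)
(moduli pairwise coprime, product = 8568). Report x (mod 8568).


Product of moduli M = 7 · 8 · 9 · 17 = 8568.
Merge one congruence at a time:
  Start: x ≡ 0 (mod 7).
  Combine with x ≡ 2 (mod 8); new modulus lcm = 56.
    Write x = 0 + 7·t and substitute into x ≡ 2 (mod 8): 7·t ≡ 2 − 0 = 2 (mod 8).
    The inverse of 7 mod 8 is 7 (since 7·7 = 49 = 6·8 + 1), so t ≡ 7·2 = 14 ≡ 6 (mod 8).
    Then x = 0 + 7·6 = 42, valid modulo lcm(7, 8) = 56: x ≡ 42 (mod 56).
  Combine with x ≡ 4 (mod 9); new modulus lcm = 504.
    Write x = 42 + 56·t and substitute into x ≡ 4 (mod 9): 56·t ≡ 4 − 42 = -38 (mod 9).
    Reduce coefficients mod 9: 2·t ≡ 7 (mod 9).
    The inverse of 2 mod 9 is 5 (since 2·5 = 10 = 1·9 + 1), so t ≡ 5·7 = 35 ≡ 8 (mod 9).
    Then x = 42 + 56·8 = 490, valid modulo lcm(56, 9) = 504: x ≡ 490 (mod 504).
  Combine with x ≡ 14 (mod 17); new modulus lcm = 8568.
    Write x = 490 + 504·t and substitute into x ≡ 14 (mod 17): 504·t ≡ 14 − 490 = -476 (mod 17).
    Reduce coefficients mod 17: 11·t ≡ 0 (mod 17).
    The inverse of 11 mod 17 is 14 (since 11·14 = 154 = 9·17 + 1), so t ≡ 14·0 = 0 ≡ 0 (mod 17).
    Then x = 490 + 504·0 = 490, valid modulo lcm(504, 17) = 8568: x ≡ 490 (mod 8568).
Verify against each original: 490 mod 7 = 0, 490 mod 8 = 2, 490 mod 9 = 4, 490 mod 17 = 14.

x ≡ 490 (mod 8568).
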